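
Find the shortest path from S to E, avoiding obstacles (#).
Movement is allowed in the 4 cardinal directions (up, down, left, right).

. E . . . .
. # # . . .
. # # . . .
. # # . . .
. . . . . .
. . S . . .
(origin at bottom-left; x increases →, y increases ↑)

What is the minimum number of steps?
8
(one shortest path: (2, 0) → (1, 0) → (0, 0) → (0, 1) → (0, 2) → (0, 3) → (0, 4) → (0, 5) → (1, 5))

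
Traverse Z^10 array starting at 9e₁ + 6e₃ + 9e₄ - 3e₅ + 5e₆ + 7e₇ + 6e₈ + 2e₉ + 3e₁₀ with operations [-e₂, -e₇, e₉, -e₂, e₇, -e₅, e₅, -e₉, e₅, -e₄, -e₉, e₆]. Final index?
(9, -2, 6, 8, -2, 6, 7, 6, 1, 3)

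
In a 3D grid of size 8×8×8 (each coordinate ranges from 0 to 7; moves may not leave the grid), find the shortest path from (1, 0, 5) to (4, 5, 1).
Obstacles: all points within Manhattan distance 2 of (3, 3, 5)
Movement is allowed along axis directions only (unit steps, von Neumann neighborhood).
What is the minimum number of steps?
12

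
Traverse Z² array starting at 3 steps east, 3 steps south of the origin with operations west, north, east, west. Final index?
(2, -2)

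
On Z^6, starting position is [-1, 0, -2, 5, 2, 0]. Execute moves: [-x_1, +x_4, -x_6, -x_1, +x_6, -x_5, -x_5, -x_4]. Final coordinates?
(-3, 0, -2, 5, 0, 0)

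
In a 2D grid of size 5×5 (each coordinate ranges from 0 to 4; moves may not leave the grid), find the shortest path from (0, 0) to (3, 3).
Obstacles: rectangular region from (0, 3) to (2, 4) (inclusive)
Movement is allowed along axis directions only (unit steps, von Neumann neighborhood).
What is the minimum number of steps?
6
(one shortest path: (0, 0) → (1, 0) → (2, 0) → (3, 0) → (3, 1) → (3, 2) → (3, 3))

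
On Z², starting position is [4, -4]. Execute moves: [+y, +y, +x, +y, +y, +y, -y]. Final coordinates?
(5, 0)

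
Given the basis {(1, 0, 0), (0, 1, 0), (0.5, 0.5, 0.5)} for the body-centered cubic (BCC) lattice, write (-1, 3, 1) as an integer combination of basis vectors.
-2b₁ + 2b₂ + 2b₃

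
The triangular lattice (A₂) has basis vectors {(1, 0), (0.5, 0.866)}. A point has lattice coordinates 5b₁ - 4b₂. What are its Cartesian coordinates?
(3, -3.464)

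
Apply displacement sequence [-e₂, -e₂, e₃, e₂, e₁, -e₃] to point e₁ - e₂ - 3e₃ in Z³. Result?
(2, -2, -3)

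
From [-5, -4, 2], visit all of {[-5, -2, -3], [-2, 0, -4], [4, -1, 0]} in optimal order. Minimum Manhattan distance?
24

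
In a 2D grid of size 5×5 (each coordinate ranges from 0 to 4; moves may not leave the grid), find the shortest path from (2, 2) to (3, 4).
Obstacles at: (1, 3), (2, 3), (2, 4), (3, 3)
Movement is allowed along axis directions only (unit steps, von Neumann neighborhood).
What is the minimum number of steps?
5
(one shortest path: (2, 2) → (3, 2) → (4, 2) → (4, 3) → (4, 4) → (3, 4))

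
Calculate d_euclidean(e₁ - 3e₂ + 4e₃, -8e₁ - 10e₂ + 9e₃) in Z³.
12.4499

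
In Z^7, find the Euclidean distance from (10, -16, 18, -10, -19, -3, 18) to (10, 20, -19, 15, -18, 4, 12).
58.1034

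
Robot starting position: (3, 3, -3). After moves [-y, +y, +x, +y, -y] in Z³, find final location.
(4, 3, -3)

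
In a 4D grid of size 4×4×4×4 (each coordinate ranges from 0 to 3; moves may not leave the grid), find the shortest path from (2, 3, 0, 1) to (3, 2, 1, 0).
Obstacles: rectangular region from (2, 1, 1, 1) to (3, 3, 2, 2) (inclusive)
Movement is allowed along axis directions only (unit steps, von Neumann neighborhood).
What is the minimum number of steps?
4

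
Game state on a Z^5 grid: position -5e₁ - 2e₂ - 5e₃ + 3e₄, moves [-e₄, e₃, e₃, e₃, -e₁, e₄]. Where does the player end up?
(-6, -2, -2, 3, 0)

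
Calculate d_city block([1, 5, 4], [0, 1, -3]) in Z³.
12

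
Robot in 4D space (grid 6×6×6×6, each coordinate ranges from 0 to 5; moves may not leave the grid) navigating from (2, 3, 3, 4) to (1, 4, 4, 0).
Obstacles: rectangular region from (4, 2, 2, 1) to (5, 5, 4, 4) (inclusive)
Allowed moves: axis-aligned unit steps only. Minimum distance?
7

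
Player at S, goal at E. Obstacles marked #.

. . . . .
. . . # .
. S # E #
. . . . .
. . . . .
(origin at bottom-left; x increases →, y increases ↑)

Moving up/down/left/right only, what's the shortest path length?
4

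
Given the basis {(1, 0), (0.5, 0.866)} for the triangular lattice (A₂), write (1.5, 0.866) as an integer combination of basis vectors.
b₁ + b₂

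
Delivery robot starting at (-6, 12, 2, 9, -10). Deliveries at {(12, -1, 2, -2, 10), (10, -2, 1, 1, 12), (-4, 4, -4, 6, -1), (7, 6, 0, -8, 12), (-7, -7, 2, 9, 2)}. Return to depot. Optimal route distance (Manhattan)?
176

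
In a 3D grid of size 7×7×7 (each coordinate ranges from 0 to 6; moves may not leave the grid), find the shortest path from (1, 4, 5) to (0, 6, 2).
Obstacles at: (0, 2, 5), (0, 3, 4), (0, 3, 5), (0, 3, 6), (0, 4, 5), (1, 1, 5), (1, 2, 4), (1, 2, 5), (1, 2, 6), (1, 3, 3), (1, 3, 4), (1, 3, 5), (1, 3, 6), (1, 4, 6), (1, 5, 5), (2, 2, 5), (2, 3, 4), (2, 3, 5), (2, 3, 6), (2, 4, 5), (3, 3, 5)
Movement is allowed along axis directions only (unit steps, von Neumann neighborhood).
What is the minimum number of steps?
6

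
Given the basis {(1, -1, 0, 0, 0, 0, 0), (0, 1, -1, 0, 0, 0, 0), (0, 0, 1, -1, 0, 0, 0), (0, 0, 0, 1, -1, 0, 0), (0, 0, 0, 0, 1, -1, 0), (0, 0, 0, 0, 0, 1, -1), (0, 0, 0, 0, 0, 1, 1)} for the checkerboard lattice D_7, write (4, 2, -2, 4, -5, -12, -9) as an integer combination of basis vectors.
4b₁ + 6b₂ + 4b₃ + 8b₄ + 3b₅ - 9b₇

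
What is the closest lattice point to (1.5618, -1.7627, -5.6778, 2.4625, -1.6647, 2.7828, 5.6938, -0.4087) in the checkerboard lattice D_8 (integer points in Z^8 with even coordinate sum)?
(2, -2, -6, 3, -2, 3, 6, 0)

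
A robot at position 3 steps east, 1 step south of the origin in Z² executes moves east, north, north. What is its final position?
(4, 1)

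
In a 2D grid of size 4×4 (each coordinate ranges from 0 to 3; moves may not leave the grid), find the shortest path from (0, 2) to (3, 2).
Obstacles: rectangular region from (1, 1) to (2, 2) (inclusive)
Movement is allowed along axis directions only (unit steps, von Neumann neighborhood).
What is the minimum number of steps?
5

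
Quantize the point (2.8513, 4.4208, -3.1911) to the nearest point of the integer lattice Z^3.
(3, 4, -3)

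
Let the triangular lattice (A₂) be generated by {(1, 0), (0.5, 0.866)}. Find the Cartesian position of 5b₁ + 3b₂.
(6.5, 2.598)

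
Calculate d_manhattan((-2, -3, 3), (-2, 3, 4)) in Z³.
7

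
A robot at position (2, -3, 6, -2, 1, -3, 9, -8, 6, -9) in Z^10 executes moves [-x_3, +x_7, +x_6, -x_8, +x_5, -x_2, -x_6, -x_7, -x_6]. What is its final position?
(2, -4, 5, -2, 2, -4, 9, -9, 6, -9)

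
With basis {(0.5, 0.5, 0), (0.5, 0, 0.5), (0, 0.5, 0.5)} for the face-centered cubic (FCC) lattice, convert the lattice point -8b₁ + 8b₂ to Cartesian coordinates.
(0, -4, 4)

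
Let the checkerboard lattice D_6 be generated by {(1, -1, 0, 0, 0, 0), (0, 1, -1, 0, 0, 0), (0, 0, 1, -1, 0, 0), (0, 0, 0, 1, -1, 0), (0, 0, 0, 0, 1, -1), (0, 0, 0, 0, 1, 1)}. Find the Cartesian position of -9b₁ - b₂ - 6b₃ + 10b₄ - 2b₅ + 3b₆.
(-9, 8, -5, 16, -9, 5)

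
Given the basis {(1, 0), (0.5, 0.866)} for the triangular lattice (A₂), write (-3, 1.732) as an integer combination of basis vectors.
-4b₁ + 2b₂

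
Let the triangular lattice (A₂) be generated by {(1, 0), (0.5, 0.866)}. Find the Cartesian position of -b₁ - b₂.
(-1.5, -0.866)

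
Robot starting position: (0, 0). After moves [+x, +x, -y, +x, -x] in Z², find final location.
(2, -1)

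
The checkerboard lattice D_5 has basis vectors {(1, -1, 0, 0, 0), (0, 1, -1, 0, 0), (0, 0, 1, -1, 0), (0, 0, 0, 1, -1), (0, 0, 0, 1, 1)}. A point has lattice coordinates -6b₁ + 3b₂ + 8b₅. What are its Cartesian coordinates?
(-6, 9, -3, 8, 8)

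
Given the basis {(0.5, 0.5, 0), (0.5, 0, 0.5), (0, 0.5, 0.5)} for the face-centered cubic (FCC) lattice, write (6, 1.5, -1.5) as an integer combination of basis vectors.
9b₁ + 3b₂ - 6b₃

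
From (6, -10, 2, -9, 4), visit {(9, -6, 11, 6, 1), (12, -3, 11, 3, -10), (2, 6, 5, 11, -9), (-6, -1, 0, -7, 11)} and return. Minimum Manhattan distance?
178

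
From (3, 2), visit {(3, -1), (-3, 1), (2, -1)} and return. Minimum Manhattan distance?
18
(one optimal route: (3, 2) → (3, -1) → (2, -1) → (-3, 1) → (3, 2))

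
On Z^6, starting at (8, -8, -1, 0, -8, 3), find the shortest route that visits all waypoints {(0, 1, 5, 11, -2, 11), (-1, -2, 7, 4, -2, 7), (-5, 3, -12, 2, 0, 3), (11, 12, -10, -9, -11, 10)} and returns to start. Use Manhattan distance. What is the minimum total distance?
204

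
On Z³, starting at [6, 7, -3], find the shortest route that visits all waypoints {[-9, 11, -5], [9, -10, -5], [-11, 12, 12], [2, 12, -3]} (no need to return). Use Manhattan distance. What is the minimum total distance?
87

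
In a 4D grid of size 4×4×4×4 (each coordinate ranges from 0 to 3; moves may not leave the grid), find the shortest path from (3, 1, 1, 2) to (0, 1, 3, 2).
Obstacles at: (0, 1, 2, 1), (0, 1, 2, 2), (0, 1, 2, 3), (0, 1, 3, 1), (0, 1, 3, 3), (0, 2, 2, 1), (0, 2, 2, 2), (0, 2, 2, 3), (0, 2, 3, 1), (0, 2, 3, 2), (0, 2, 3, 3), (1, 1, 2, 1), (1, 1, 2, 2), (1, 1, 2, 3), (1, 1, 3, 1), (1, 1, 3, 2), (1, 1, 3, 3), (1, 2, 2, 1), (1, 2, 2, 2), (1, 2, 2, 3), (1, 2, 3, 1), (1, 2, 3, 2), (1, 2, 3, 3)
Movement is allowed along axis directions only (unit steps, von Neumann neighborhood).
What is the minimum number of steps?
7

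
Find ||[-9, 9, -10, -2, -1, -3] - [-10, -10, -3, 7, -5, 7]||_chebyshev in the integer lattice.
19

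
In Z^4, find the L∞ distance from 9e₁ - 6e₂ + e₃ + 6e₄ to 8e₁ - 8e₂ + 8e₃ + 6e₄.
7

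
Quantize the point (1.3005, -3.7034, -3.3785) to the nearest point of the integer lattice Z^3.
(1, -4, -3)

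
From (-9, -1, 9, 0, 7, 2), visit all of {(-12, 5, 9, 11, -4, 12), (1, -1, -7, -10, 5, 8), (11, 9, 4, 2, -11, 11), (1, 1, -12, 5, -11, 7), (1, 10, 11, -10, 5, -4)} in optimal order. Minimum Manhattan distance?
211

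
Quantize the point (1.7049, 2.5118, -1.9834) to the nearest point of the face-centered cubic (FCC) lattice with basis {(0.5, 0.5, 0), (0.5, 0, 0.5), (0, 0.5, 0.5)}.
(1.5, 2.5, -2)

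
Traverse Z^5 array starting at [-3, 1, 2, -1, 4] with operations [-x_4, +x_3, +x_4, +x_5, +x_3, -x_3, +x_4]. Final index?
(-3, 1, 3, 0, 5)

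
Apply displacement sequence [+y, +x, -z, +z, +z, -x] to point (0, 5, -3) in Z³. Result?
(0, 6, -2)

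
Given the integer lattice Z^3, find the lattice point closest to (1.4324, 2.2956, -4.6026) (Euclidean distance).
(1, 2, -5)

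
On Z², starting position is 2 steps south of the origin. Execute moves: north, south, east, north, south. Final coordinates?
(1, -2)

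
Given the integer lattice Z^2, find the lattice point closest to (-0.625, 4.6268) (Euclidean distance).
(-1, 5)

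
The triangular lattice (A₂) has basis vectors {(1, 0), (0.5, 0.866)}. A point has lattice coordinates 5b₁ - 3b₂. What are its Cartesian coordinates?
(3.5, -2.598)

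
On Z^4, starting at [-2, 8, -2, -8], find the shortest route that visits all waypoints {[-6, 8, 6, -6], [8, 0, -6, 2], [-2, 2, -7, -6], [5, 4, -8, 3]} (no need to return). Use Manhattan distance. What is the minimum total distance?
66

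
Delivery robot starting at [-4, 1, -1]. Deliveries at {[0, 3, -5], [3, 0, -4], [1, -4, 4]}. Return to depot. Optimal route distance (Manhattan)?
46
(one optimal route: (-4, 1, -1) → (0, 3, -5) → (3, 0, -4) → (1, -4, 4) → (-4, 1, -1))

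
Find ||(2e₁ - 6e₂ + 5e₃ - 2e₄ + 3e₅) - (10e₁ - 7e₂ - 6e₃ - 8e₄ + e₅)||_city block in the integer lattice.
28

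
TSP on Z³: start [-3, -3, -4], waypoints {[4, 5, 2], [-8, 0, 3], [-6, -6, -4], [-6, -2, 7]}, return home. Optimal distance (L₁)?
68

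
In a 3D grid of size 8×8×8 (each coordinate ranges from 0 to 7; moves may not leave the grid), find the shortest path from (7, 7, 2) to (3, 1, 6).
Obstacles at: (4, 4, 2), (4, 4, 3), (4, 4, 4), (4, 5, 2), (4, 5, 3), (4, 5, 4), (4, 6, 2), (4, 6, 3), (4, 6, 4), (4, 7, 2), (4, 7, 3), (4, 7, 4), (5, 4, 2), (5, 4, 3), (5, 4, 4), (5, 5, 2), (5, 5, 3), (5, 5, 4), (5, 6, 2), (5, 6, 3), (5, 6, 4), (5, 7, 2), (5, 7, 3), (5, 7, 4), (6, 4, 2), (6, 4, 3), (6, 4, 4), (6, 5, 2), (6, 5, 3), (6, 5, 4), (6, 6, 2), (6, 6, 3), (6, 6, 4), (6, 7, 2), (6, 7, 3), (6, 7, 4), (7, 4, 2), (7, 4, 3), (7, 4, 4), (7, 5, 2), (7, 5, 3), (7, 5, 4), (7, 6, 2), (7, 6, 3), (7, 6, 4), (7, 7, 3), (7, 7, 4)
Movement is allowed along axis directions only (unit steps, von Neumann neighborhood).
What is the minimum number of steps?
16
(one shortest path: (7, 7, 2) → (7, 7, 1) → (6, 7, 1) → (5, 7, 1) → (4, 7, 1) → (3, 7, 1) → (3, 6, 1) → (3, 5, 1) → (3, 4, 1) → (3, 3, 1) → (3, 2, 1) → (3, 1, 1) → (3, 1, 2) → (3, 1, 3) → (3, 1, 4) → (3, 1, 5) → (3, 1, 6))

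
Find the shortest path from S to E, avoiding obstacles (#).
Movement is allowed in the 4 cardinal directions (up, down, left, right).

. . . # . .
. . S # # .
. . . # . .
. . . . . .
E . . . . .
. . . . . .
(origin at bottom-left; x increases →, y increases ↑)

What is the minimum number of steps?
5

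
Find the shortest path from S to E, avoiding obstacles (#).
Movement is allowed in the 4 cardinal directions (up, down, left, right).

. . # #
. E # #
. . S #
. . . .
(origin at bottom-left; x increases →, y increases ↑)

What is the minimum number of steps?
2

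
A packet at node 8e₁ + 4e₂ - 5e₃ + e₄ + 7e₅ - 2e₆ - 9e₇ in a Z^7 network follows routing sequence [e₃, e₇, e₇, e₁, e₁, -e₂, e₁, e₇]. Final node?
(11, 3, -4, 1, 7, -2, -6)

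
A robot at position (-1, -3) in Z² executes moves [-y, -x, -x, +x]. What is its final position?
(-2, -4)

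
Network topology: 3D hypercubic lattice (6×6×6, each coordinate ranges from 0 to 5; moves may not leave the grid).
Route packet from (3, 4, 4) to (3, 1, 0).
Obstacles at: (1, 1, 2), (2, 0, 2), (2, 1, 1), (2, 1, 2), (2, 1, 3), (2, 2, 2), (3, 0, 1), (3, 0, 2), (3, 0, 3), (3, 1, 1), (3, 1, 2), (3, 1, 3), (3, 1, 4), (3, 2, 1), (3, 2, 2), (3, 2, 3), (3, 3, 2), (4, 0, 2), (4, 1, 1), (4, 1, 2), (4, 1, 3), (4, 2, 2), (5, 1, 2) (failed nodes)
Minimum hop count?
7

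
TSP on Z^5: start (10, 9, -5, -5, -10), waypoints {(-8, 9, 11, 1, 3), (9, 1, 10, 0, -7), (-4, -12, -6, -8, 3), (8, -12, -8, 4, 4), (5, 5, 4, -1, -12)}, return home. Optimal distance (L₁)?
208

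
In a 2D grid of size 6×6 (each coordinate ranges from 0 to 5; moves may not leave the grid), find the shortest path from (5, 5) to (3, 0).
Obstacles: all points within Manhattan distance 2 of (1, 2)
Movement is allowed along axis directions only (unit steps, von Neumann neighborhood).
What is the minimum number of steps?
7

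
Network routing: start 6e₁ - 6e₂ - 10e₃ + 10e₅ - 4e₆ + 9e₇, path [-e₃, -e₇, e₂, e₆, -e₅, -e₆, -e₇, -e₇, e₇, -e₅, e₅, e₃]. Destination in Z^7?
(6, -5, -10, 0, 9, -4, 7)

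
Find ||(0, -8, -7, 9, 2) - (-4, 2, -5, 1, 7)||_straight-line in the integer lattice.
14.4568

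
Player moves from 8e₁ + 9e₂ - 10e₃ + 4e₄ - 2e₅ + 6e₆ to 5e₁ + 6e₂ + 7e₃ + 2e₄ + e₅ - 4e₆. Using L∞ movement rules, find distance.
17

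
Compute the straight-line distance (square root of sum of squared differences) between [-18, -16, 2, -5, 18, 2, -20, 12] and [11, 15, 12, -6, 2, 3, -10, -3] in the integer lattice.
49.8498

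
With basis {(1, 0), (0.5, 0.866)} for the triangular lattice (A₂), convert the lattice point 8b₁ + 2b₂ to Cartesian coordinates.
(9, 1.732)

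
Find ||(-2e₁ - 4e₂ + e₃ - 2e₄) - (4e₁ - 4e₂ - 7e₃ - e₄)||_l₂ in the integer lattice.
10.0499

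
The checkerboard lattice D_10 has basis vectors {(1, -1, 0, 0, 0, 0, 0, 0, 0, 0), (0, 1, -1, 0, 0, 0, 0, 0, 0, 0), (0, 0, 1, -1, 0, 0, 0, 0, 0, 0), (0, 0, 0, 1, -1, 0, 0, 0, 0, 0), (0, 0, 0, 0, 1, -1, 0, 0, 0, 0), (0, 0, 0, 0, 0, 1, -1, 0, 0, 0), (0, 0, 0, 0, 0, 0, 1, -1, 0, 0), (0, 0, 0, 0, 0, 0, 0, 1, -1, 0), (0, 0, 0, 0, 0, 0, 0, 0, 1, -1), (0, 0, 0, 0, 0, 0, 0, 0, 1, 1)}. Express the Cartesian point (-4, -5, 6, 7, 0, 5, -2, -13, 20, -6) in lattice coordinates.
-4b₁ - 9b₂ - 3b₃ + 4b₄ + 4b₅ + 9b₆ + 7b₇ - 6b₈ + 10b₉ + 4b₁₀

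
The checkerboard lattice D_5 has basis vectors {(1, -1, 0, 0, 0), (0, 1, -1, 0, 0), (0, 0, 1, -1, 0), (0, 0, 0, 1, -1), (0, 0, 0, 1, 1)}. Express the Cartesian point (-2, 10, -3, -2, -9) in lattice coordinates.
-2b₁ + 8b₂ + 5b₃ + 6b₄ - 3b₅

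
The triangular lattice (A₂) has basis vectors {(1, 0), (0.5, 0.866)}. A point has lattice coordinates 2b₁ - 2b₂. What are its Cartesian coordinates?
(1, -1.732)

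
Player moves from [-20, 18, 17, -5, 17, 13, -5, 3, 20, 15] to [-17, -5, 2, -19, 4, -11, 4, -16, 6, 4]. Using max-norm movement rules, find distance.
24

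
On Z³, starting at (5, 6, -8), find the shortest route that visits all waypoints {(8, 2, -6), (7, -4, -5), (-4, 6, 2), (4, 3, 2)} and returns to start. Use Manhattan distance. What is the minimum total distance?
64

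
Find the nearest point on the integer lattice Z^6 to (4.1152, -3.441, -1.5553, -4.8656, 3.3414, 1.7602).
(4, -3, -2, -5, 3, 2)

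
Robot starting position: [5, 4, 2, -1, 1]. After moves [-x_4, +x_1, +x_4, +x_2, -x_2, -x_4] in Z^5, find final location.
(6, 4, 2, -2, 1)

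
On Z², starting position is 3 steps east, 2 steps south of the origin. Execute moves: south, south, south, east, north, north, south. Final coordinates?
(4, -4)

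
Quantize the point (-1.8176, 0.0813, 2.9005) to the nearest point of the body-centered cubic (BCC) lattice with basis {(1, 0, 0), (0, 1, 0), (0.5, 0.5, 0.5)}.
(-2, 0, 3)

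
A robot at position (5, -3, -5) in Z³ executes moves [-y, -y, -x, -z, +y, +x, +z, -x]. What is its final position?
(4, -4, -5)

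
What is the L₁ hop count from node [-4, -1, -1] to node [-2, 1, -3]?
6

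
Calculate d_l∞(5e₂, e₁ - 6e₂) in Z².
11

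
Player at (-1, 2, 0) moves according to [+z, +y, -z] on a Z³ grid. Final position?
(-1, 3, 0)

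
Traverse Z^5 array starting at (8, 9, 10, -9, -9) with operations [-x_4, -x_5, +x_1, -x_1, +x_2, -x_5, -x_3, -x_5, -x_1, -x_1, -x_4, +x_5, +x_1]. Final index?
(7, 10, 9, -11, -11)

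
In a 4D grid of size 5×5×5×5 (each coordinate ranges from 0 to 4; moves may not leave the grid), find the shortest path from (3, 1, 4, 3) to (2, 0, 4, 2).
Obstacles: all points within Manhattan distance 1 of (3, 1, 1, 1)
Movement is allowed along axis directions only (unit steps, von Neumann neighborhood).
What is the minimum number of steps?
3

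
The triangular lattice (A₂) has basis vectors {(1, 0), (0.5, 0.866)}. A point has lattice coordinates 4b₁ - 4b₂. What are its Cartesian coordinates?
(2, -3.464)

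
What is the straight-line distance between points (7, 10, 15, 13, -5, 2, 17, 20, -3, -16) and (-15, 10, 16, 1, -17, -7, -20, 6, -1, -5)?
50.4381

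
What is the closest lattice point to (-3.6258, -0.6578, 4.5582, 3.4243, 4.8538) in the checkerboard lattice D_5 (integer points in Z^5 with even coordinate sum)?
(-4, -1, 5, 3, 5)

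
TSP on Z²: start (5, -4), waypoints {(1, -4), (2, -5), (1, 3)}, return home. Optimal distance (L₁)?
24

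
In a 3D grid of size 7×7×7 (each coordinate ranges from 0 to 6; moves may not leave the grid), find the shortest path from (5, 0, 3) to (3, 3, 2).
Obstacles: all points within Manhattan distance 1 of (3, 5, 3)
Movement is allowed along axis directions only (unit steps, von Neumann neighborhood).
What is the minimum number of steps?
6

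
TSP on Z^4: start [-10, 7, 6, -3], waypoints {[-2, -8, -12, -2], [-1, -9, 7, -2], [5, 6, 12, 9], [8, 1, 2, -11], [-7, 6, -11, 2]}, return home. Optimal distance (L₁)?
176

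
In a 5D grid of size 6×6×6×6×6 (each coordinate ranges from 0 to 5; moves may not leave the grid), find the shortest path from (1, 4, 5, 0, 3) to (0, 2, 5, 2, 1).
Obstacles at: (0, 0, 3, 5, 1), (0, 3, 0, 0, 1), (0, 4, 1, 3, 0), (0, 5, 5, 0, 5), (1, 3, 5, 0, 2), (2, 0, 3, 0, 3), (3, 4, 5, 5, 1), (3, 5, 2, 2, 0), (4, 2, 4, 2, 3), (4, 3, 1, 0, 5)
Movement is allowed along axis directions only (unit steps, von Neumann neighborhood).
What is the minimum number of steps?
7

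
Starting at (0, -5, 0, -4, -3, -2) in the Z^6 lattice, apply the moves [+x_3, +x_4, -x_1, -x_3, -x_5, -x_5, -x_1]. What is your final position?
(-2, -5, 0, -3, -5, -2)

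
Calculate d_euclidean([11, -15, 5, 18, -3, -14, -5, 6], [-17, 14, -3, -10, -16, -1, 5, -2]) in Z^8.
54.5436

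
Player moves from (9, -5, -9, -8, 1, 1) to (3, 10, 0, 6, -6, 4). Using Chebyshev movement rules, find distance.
15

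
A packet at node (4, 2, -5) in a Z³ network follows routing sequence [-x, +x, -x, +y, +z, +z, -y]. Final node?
(3, 2, -3)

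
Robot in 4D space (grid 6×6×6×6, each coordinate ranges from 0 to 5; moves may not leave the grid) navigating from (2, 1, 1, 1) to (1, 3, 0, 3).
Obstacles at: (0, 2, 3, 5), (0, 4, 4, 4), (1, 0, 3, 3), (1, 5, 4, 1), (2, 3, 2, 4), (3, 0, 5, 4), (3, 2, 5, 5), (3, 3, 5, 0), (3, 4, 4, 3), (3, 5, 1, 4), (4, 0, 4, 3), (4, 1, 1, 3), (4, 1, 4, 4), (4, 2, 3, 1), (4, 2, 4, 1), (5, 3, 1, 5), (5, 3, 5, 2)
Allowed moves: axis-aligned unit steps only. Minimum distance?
6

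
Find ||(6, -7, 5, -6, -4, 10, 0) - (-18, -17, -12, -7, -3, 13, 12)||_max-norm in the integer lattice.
24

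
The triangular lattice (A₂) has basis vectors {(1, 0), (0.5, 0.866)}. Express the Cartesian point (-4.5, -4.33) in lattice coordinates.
-2b₁ - 5b₂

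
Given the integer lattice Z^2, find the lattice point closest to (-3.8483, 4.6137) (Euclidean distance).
(-4, 5)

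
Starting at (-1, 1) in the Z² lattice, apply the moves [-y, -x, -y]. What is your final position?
(-2, -1)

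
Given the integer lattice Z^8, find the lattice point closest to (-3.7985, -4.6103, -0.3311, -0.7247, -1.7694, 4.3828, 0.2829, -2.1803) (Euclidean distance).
(-4, -5, 0, -1, -2, 4, 0, -2)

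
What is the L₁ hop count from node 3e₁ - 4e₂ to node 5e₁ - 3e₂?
3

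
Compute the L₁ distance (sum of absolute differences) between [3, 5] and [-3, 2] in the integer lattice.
9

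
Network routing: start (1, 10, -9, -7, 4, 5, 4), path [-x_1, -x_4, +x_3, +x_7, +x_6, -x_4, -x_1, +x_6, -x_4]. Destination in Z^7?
(-1, 10, -8, -10, 4, 7, 5)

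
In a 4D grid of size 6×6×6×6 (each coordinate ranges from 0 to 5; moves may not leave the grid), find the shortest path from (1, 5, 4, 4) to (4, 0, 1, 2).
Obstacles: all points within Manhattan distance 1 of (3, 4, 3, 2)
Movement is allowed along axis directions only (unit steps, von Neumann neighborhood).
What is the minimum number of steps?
13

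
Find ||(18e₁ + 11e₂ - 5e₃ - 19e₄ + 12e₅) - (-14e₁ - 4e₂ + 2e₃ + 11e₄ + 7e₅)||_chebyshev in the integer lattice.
32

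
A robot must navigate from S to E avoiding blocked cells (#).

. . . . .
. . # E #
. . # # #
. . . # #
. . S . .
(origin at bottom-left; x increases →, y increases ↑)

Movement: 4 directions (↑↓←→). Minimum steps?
8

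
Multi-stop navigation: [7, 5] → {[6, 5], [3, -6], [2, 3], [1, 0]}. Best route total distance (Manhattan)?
19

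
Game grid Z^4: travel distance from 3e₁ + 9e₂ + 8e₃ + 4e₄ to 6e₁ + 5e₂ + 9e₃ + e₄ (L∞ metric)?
4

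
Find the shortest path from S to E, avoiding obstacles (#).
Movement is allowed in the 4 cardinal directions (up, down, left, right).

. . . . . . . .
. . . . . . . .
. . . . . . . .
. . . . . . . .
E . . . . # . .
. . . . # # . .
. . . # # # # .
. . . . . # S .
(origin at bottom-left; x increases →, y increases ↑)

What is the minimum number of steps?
13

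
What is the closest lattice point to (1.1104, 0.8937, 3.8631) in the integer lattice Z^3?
(1, 1, 4)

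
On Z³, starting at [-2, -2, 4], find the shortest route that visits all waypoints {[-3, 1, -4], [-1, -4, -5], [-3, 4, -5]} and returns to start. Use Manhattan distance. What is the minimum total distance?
38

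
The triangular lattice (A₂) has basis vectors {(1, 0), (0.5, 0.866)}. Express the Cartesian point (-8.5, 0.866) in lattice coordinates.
-9b₁ + b₂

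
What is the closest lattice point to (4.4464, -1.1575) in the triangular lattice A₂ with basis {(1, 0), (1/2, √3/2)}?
(4.5, -0.866)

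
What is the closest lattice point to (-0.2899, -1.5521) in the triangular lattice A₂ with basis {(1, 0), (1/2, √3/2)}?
(0, -1.732)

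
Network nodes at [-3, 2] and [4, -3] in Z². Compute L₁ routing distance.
12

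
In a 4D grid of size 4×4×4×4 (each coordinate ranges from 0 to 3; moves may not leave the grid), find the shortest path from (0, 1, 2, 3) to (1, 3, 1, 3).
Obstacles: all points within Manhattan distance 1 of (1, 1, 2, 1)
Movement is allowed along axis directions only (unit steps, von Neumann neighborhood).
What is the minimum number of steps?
4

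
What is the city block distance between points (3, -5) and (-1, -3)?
6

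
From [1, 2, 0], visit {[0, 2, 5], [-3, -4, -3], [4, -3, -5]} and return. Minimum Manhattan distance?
46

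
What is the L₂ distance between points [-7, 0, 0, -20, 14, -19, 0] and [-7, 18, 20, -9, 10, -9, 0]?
31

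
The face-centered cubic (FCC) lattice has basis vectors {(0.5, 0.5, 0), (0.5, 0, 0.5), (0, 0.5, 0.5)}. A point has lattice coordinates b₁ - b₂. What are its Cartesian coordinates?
(0, 0.5, -0.5)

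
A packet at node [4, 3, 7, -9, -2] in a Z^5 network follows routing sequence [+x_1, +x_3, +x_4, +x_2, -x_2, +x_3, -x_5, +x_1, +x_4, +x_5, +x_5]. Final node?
(6, 3, 9, -7, -1)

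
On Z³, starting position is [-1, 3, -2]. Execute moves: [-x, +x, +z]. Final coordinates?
(-1, 3, -1)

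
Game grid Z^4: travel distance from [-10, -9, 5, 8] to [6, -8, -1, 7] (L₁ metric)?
24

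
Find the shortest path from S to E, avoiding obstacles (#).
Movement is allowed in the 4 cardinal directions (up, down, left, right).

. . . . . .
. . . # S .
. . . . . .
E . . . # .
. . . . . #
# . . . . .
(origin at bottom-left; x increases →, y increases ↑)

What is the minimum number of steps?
6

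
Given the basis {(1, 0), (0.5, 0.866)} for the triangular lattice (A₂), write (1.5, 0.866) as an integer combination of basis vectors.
b₁ + b₂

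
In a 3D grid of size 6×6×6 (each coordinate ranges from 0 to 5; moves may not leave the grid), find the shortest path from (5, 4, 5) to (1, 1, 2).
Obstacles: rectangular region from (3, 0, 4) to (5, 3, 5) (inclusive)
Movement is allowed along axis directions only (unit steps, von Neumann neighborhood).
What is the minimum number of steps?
10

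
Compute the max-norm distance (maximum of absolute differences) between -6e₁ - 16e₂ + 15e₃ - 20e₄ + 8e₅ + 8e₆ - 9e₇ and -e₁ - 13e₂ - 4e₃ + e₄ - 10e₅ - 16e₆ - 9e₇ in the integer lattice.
24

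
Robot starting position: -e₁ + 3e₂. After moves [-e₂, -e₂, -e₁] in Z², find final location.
(-2, 1)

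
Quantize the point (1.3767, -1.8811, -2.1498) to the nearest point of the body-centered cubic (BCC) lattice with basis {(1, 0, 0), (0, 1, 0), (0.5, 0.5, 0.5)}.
(1, -2, -2)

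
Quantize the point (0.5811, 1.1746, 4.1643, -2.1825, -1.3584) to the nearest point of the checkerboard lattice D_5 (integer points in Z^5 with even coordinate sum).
(0, 1, 4, -2, -1)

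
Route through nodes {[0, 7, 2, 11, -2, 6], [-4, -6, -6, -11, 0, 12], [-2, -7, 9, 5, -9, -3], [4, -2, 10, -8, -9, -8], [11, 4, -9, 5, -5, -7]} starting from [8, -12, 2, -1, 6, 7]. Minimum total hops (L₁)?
227
(one optimal route: (8, -12, 2, -1, 6, 7) → (-4, -6, -6, -11, 0, 12) → (0, 7, 2, 11, -2, 6) → (-2, -7, 9, 5, -9, -3) → (4, -2, 10, -8, -9, -8) → (11, 4, -9, 5, -5, -7))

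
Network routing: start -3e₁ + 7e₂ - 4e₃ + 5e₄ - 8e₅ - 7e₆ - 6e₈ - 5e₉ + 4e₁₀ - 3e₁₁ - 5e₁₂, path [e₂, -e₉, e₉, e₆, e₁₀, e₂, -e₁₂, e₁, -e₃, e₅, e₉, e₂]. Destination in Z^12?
(-2, 10, -5, 5, -7, -6, 0, -6, -4, 5, -3, -6)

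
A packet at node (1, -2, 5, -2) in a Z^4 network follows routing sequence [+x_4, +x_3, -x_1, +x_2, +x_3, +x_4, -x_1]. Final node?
(-1, -1, 7, 0)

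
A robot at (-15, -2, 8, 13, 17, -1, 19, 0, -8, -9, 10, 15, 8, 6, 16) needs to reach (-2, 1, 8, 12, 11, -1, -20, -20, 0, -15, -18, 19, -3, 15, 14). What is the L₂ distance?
56.9386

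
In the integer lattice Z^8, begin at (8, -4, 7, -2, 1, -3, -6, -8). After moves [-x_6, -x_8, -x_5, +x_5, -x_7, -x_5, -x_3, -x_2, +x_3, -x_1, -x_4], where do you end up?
(7, -5, 7, -3, 0, -4, -7, -9)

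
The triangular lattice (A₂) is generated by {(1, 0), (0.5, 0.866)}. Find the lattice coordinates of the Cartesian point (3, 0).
3b₁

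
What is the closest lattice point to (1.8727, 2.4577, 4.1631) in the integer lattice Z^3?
(2, 2, 4)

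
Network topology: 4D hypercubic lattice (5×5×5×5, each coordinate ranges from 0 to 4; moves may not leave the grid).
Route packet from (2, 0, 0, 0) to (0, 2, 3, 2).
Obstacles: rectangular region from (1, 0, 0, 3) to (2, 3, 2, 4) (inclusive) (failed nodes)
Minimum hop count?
9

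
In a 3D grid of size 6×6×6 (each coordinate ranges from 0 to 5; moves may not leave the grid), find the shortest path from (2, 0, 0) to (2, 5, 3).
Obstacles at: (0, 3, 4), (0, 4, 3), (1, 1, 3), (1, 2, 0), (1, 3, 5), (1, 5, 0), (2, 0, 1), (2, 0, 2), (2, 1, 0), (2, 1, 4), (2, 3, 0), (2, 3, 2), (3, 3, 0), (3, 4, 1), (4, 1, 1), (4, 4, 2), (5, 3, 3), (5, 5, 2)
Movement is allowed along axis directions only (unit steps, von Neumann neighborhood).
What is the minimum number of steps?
10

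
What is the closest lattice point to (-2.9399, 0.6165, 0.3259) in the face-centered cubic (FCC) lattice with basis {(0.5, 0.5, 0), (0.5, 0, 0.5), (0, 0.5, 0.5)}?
(-3, 0.5, 0.5)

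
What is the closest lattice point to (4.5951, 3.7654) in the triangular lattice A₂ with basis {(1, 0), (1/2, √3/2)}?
(5, 3.464)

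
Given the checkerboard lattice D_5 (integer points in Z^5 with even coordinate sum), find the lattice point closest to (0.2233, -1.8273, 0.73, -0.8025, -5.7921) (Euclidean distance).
(0, -2, 1, -1, -6)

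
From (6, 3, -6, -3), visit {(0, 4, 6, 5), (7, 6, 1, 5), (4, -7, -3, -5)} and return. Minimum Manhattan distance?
84
(one optimal route: (6, 3, -6, -3) → (7, 6, 1, 5) → (0, 4, 6, 5) → (4, -7, -3, -5) → (6, 3, -6, -3))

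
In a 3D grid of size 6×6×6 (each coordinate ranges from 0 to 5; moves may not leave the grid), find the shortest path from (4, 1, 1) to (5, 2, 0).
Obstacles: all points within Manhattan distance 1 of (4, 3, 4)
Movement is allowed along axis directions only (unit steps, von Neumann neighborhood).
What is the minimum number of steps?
3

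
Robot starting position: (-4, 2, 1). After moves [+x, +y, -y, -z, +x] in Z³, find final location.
(-2, 2, 0)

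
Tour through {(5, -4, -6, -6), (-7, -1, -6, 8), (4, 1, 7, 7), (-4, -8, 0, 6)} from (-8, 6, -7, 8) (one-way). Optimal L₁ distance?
84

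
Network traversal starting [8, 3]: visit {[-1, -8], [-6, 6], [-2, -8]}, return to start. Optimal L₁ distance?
56
(one optimal route: (8, 3) → (-1, -8) → (-2, -8) → (-6, 6) → (8, 3))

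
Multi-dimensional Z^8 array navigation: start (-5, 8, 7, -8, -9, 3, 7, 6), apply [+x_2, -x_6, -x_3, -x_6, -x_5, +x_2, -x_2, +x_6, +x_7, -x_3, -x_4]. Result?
(-5, 9, 5, -9, -10, 2, 8, 6)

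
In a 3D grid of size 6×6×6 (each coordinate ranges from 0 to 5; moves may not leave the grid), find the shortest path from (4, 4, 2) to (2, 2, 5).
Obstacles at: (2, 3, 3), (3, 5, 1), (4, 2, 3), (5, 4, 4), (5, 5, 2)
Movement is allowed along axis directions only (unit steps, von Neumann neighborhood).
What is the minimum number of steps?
7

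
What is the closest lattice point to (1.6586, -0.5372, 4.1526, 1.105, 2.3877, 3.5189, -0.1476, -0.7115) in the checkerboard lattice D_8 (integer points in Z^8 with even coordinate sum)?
(2, -1, 4, 1, 2, 3, 0, -1)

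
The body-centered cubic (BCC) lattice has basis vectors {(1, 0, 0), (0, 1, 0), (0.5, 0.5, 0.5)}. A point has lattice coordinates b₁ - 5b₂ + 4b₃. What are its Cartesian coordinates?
(3, -3, 2)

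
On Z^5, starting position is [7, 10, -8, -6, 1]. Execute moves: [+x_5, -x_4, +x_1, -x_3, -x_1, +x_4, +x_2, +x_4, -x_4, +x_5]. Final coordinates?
(7, 11, -9, -6, 3)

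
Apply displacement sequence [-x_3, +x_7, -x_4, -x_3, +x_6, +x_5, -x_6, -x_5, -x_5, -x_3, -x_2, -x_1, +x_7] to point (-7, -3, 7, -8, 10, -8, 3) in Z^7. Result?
(-8, -4, 4, -9, 9, -8, 5)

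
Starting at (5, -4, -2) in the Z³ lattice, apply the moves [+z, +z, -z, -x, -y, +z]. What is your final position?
(4, -5, 0)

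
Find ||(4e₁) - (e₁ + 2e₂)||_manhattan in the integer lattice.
5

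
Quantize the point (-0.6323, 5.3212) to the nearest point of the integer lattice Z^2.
(-1, 5)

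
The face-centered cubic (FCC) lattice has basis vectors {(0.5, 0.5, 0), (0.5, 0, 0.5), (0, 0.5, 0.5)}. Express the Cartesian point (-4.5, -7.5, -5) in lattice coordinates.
-7b₁ - 2b₂ - 8b₃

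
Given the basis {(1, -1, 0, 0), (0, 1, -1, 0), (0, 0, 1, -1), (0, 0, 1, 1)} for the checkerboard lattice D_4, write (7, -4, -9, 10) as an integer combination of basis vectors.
7b₁ + 3b₂ - 8b₃ + 2b₄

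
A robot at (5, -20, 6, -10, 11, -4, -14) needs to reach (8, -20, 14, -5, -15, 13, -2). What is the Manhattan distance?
71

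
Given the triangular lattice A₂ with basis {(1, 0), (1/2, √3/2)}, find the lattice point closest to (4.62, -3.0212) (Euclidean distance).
(4.5, -2.598)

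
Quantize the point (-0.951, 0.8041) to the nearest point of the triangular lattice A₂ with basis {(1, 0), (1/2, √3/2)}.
(-0.5, 0.866)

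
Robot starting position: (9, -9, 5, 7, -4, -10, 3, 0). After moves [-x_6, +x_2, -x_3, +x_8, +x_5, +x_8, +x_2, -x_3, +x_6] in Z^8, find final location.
(9, -7, 3, 7, -3, -10, 3, 2)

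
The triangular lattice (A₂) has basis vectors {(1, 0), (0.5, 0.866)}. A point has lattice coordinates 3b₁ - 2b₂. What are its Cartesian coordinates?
(2, -1.732)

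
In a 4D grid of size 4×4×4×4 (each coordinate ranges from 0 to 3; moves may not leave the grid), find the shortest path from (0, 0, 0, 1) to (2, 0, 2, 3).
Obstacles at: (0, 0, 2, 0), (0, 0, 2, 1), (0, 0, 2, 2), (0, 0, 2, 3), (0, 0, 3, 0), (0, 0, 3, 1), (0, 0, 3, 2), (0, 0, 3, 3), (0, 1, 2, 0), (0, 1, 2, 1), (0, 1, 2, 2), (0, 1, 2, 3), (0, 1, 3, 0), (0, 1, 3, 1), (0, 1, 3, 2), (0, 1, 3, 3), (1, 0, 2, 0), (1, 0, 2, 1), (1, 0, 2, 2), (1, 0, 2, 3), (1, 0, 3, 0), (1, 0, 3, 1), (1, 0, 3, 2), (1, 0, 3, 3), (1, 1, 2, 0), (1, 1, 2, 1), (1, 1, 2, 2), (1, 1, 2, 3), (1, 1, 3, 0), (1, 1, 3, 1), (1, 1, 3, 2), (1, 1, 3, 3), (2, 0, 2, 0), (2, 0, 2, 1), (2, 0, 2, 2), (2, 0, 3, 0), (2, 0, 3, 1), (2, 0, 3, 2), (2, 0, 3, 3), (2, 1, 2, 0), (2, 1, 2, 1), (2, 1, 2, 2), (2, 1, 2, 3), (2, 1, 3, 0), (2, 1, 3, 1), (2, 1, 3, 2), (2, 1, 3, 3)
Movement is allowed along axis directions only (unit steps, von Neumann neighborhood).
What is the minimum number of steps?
6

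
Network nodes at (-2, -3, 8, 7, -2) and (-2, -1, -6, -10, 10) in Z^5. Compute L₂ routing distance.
25.1595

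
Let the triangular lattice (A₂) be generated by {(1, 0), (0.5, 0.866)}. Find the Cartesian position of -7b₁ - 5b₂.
(-9.5, -4.33)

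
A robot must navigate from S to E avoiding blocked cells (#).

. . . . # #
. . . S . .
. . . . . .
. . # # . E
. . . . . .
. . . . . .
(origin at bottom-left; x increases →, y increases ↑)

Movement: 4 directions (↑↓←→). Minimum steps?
4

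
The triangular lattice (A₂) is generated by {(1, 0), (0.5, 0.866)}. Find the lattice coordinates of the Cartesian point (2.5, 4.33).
5b₂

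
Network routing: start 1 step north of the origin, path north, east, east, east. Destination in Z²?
(3, 2)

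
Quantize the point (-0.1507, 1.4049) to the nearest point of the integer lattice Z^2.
(0, 1)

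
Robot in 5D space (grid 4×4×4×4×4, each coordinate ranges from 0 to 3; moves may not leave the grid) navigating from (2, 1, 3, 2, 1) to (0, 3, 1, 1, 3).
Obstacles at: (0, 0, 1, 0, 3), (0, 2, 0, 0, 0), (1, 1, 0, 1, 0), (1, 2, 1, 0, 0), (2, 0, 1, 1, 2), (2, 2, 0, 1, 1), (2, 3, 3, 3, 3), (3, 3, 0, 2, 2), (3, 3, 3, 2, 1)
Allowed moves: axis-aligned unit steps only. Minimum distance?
9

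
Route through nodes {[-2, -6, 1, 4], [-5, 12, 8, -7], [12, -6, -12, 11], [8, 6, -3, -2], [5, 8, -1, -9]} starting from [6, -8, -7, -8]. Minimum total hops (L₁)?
137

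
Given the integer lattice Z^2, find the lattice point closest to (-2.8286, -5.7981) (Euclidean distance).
(-3, -6)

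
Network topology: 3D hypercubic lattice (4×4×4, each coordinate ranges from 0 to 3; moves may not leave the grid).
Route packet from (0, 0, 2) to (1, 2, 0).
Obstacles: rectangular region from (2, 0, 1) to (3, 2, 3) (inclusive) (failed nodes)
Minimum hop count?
5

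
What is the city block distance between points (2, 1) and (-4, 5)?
10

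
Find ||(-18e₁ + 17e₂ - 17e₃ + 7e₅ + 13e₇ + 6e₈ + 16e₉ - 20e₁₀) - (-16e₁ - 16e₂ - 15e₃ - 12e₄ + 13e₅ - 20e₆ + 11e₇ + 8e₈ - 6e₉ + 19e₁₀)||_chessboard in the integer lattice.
39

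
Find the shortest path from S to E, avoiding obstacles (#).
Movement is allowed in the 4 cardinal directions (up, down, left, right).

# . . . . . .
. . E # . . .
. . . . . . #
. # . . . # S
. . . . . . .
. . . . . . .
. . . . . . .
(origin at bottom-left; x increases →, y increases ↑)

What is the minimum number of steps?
8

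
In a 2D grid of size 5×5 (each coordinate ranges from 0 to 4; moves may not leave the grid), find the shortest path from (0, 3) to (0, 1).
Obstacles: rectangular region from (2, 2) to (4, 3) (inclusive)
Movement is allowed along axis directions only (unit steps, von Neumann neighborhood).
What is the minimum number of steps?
2
(one shortest path: (0, 3) → (0, 2) → (0, 1))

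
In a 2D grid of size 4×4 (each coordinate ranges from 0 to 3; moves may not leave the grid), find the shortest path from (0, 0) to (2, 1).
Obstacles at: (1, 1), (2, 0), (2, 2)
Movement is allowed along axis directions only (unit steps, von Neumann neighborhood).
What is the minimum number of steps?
9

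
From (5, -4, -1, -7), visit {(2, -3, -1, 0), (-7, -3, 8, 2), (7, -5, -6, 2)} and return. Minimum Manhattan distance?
78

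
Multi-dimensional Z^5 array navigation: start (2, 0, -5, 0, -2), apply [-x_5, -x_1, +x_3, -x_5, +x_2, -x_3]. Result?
(1, 1, -5, 0, -4)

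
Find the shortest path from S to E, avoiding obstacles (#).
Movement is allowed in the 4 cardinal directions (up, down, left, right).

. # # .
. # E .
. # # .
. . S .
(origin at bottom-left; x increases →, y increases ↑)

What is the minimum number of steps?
4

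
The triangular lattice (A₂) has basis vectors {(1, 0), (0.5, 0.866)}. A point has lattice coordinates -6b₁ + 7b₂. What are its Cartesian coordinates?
(-2.5, 6.062)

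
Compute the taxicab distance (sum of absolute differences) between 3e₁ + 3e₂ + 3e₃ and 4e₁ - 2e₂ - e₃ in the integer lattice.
10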